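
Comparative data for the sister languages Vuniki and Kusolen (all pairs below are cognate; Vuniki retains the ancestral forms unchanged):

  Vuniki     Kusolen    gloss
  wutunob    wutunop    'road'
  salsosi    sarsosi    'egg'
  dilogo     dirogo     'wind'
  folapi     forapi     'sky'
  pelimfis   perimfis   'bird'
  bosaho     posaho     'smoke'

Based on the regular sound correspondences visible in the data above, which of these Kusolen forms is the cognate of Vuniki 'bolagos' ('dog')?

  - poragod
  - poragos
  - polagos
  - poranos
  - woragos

bosaho ~ posaho — Vuniki b corresponds to Kusolen p word-initially before a back vowel.
folapi ~ forapi — Vuniki l corresponds to Kusolen r between vowels (before a back vowel).
Applying these to Vuniki 'bolagos':
  bolagos → polagos   (b→p word-initially before a back vowel)
  polagos → poragos   (l→r between vowels (before a back vowel))
So the Kusolen cognate is 'poragos'.

poragos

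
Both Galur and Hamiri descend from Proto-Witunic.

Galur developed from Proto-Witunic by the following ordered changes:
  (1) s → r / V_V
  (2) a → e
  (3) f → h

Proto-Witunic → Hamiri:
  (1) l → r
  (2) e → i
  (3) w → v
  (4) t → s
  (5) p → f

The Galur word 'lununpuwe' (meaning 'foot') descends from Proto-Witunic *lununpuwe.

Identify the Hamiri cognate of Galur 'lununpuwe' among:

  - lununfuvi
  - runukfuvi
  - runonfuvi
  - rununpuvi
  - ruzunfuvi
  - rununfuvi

Hamiri: *lununpuwe > rununpuwe > rununpuwi > rununpuvi > rununfuvi  (by unconditioned shift, vowel merger, unconditioned shift, unconditioned shift)

rununfuvi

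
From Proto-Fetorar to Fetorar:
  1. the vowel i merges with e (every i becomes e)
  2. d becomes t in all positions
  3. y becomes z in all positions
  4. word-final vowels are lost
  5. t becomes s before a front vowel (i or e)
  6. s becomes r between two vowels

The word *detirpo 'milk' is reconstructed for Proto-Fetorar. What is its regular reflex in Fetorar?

sererp

Fetorar: start from *detirpo.
  rule 1 (vowel merger): detirpo → deterpo
  rule 2 (unconditioned shift): deterpo → teterpo
  rule 3: no change — teterpo
  rule 4 (apocope): teterpo → teterp
  rule 5 (palatalisation): teterp → seserp
  rule 6 (rhotacism): seserp → sererp
  ⇒ Fetorar sererp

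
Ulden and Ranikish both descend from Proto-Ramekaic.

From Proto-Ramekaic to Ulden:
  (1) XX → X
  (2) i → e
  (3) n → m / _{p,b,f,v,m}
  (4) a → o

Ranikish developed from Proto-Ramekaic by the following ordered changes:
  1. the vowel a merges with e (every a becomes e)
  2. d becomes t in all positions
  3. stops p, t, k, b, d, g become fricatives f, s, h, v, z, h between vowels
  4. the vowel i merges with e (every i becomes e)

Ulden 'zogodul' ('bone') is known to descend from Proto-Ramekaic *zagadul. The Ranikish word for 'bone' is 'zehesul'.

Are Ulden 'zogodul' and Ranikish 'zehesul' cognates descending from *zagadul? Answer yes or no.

yes

Derive the expected Ranikish reflex of *zagadul:
Ranikish: *zagadul
  zagadul → zegedul   [vowel merger]
  zegedul → zegetul   [unconditioned shift]
  zegetul → zehesul   [intervocalic lenition]
  zehesul (rule 4 does not apply)
  giving Ranikish zehesul.
Ranikish 'zehesul' matches the regular reflex exactly, so the pair is cognate.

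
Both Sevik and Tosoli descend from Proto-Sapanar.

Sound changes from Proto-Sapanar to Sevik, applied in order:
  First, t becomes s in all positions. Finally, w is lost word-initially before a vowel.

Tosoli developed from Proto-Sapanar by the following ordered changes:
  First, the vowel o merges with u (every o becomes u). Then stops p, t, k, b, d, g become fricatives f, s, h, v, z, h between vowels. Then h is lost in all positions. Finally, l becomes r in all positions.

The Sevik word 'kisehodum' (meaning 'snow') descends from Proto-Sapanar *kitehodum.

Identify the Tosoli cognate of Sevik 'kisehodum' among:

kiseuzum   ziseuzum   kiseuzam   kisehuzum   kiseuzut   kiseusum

Tosoli: *kitehodum > kitehudum > kisehuzum > kiseuzum  (by vowel merger, intervocalic lenition, h-loss)
Among the options, 'kiseuzum' alone shows every Tosoli change applied in order.

kiseuzum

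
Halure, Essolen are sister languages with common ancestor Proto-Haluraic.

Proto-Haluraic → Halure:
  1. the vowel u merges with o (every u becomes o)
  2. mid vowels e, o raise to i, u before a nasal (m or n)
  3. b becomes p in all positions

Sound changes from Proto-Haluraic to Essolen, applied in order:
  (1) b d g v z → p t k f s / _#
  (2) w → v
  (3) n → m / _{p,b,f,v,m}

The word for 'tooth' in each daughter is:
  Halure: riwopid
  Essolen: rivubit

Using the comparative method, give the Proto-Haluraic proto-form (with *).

*riwubid

Position 4: Halure has o, Essolen has u. Essolen preserves u here (none of its changes turn any other segment into u), so the proto-segment is *u.
Position 3: Halure has w, Essolen has v. Halure preserves w here (none of its changes turn any other segment into w), so the proto-segment is *w.
Verify the candidate proto-form against each daughter:
Halure: start from *riwubid.
  rule 1 (vowel merger): riwubid → riwobid
  rule 2: no change — riwobid
  rule 3 (unconditioned shift): riwobid → riwopid
  ⇒ Halure riwopid
Essolen: *riwubid
  riwubid → riwubit   [final devoicing]
  riwubit → rivubit   [unconditioned shift]
  rivubit (rule 3 does not apply)
  giving Essolen rivubit.
Only *riwubid yields all of Halure riwopid, Essolen rivubit.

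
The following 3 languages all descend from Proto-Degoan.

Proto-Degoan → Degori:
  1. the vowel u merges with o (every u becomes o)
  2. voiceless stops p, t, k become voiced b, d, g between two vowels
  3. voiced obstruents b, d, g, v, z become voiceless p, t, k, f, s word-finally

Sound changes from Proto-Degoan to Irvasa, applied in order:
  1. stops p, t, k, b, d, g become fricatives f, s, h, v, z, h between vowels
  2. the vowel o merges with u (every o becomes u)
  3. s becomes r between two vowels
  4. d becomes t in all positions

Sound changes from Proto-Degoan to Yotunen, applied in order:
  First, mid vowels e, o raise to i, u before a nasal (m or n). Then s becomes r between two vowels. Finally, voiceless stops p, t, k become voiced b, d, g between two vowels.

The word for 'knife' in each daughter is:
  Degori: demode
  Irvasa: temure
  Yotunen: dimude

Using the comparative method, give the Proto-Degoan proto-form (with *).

Position 1: Degori has d, Irvasa has t, Yotunen has d. Taking the neighbouring segments as reconstructed: Degori d can only go back to *d; Irvasa t could go back to *t or *d; Yotunen d can only go back to *d — the one source consistent with every daughter is *d.
Position 4: Degori has o, Irvasa has u, Yotunen has u. Taking the neighbouring segments as reconstructed: Degori o could go back to *o or *u; Irvasa u could go back to *o or *u; Yotunen u can only go back to *u — the one source consistent with every daughter is *u.
Position 5: Degori has d, Irvasa has r, Yotunen has d. Taking the neighbouring segments as reconstructed: Degori d could go back to *t or *d; Irvasa r could go back to *t or *s or *r; Yotunen d could go back to *t or *d — the one source consistent with every daughter is *t.
Continuing position by position gives *demute; check it forward:
Degori: *demute > demote > demode  (by vowel merger, intervocalic voicing)
Irvasa: *demute
  demute → demuse   [intervocalic lenition]
  demuse (rule 2 does not apply)
  demuse → demure   [rhotacism]
  demure → temure   [unconditioned shift]
  giving Irvasa temure.
Yotunen: *demute > dimute > dimude  (by pre-nasal raising, intervocalic voicing)
Only *demute yields all of Degori demode, Irvasa temure, Yotunen dimude.

*demute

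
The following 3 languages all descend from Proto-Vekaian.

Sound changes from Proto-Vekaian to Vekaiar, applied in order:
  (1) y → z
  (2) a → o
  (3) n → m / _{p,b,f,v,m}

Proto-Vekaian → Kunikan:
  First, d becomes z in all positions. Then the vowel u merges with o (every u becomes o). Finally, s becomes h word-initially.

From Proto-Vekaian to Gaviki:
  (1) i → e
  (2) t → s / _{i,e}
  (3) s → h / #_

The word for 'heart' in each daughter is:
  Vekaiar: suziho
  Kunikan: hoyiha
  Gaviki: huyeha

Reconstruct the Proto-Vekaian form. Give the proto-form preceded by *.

*suyiha

Position 4: Vekaiar has i, Kunikan has i, Gaviki has e. Vekaiar preserves i here (none of its changes turn any other segment into i), so the proto-segment is *i.
Position 6: Vekaiar has o, Kunikan has a, Gaviki has a. Kunikan preserves a here (none of its changes turn any other segment into a), so the proto-segment is *a.
Position 2: Vekaiar has u, Kunikan has o, Gaviki has u. Vekaiar preserves u here (none of its changes turn any other segment into u), so the proto-segment is *u.
This points to *suyiha. Verify forward in each daughter:
Vekaiar: *suyiha
  suyiha → suziha   [unconditioned shift]
  suziha → suziho   [vowel merger]
  suziho (rule 3 does not apply)
  giving Vekaiar suziho.
Kunikan: *suyiha
  suyiha (rule 1 does not apply)
  suyiha → soyiha   [vowel merger]
  soyiha → hoyiha   [debuccalisation]
  giving Kunikan hoyiha.
Gaviki: *suyiha
  suyiha → suyeha   [vowel merger]
  suyeha (rule 2 does not apply)
  suyeha → huyeha   [debuccalisation]
  giving Gaviki huyeha.
*suyiha is the unique common source.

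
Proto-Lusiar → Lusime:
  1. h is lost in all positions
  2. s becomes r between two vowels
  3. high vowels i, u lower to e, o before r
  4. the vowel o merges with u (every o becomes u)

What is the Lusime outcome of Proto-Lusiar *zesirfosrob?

Lusime: *zesirfosrob
  zesirfosrob (rule 1 does not apply)
  zesirfosrob → zerirfosrob   [rhotacism]
  zerirfosrob → zererfosrob   [pre-rhotic lowering]
  zererfosrob → zererfusrub   [vowel merger]
  giving Lusime zererfusrub.

zererfusrub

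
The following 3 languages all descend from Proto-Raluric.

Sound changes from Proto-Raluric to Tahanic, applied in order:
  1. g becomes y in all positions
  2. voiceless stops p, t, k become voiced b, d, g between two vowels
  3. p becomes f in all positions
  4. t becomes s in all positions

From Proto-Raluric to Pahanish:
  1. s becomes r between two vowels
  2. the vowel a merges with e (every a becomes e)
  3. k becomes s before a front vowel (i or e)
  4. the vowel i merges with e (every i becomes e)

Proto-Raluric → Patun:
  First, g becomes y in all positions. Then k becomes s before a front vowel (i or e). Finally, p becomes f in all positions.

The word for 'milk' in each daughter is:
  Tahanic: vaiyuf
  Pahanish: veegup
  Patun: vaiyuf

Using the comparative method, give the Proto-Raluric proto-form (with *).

*vaigup

Position 2: Tahanic has a, Pahanish has e, Patun has a. Tahanic preserves a here (none of its changes turn any other segment into a), so the proto-segment is *a.
Position 4: Tahanic has y, Pahanish has g, Patun has y. Pahanish preserves g here (none of its changes turn any other segment into g), so the proto-segment is *g.
Position 3: Tahanic has i, Pahanish has e, Patun has i. Tahanic preserves i here (none of its changes turn any other segment into i), so the proto-segment is *i.
Continuing position by position gives *vaigup; check it forward:
Tahanic: *vaigup
  vaigup → vaiyup   [unconditioned shift]
  vaiyup (rule 2 does not apply)
  vaiyup → vaiyuf   [unconditioned shift]
  vaiyuf (rule 4 does not apply)
  giving Tahanic vaiyuf.
Pahanish: start from *vaigup.
  rule 1: no change — vaigup
  rule 2 (vowel merger): vaigup → veigup
  rule 3: no change — veigup
  rule 4 (vowel merger): veigup → veegup
  ⇒ Pahanish veegup
Patun: start from *vaigup.
  rule 1 (unconditioned shift): vaigup → vaiyup
  rule 2: no change — vaiyup
  rule 3 (unconditioned shift): vaiyup → vaiyuf
  ⇒ Patun vaiyuf
No other proto-form is consistent with every reflex, so the reconstruction is *vaigup.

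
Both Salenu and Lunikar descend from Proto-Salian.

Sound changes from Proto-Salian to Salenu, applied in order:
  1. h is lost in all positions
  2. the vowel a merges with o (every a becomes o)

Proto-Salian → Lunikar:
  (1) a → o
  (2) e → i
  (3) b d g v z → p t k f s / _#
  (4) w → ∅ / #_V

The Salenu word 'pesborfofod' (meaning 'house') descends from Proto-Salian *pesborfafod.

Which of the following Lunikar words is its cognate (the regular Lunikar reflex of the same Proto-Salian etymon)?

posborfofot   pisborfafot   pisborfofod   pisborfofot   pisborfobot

Lunikar: *pesborfafod
  pesborfafod → pesborfofod   [vowel merger]
  pesborfofod → pisborfofod   [vowel merger]
  pisborfofod → pisborfofot   [final devoicing]
  pisborfofot (rule 4 does not apply)
  giving Lunikar pisborfofot.
Only 'pisborfofot' matches the regular Lunikar development of *pesborfafod.

pisborfofot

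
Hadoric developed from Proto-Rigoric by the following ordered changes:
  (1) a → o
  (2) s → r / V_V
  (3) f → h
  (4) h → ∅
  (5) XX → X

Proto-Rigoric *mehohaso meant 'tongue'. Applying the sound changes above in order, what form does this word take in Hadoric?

Hadoric: *mehohaso
  mehohaso → mehohoso   [vowel merger]
  mehohoso → mehohoro   [rhotacism]
  mehohoro (rule 3 does not apply)
  mehohoro → meooro   [h-loss]
  meooro → meoro   [degemination]
  giving Hadoric meoro.

meoro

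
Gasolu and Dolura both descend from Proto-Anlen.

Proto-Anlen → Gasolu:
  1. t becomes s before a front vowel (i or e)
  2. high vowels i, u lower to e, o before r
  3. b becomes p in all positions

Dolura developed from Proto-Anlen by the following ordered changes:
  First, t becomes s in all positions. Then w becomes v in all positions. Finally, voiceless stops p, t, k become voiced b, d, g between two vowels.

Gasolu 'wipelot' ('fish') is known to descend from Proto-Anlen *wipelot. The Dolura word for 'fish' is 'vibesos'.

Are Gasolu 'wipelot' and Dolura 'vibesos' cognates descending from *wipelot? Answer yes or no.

no

Derive the expected Dolura reflex of *wipelot:
Dolura: start from *wipelot.
  rule 1 (unconditioned shift): wipelot → wipelos
  rule 2 (unconditioned shift): wipelos → vipelos
  rule 3 (intervocalic voicing): vipelos → vibelos
  ⇒ Dolura vibelos
The regular Dolura reflex would be 'vibelos', but the attested form is 'vibesos'. The correspondence is irregular, so they are not cognates (the Dolura form has a different source).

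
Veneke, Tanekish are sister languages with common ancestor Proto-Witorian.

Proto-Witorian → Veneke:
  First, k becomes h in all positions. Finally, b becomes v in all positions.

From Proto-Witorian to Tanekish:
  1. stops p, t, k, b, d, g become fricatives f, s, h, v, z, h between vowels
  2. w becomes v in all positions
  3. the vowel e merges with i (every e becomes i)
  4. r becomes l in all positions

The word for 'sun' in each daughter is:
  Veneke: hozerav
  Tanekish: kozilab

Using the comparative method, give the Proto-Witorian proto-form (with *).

*kozerab

Position 1: Veneke has h, Tanekish has k. Tanekish preserves k here (none of its changes turn any other segment into k), so the proto-segment is *k.
Position 5: Veneke has r, Tanekish has l. Veneke preserves r here (none of its changes turn any other segment into r), so the proto-segment is *r.
Verify the candidate proto-form against each daughter:
Veneke: start from *kozerab.
  rule 1 (unconditioned shift): kozerab → hozerab
  rule 2 (unconditioned shift): hozerab → hozerav
  ⇒ Veneke hozerav
Tanekish: start from *kozerab.
  rule 1: no change — kozerab
  rule 2: no change — kozerab
  rule 3 (vowel merger): kozerab → kozirab
  rule 4 (unconditioned shift): kozirab → kozilab
  ⇒ Tanekish kozilab
No other proto-form is consistent with every reflex, so the reconstruction is *kozerab.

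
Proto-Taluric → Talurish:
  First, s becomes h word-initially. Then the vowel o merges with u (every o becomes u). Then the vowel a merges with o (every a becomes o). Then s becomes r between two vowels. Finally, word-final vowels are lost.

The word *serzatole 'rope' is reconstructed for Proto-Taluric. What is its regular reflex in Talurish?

Talurish: start from *serzatole.
  rule 1 (debuccalisation): serzatole → herzatole
  rule 2 (vowel merger): herzatole → herzatule
  rule 3 (vowel merger): herzatule → herzotule
  rule 4: no change — herzotule
  rule 5 (apocope): herzotule → herzotul
  ⇒ Talurish herzotul

herzotul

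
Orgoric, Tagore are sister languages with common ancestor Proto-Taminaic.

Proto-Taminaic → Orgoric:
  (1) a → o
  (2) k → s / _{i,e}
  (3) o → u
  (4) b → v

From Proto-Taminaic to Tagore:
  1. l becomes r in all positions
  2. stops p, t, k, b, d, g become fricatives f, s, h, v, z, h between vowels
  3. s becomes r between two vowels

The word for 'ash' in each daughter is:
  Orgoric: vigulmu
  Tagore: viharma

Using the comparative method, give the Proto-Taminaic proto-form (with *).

*vigalma

Position 3: Orgoric has g, Tagore has h. Orgoric preserves g here (none of its changes turn any other segment into g), so the proto-segment is *g.
Position 7: Orgoric has u, Tagore has a. Tagore preserves a here (none of its changes turn any other segment into a), so the proto-segment is *a.
Verify the candidate proto-form against each daughter:
Orgoric: *vigalma
  vigalma → vigolmo   [vowel merger]
  vigolmo (rule 2 does not apply)
  vigolmo → vigulmu   [vowel merger]
  vigulmu (rule 4 does not apply)
  giving Orgoric vigulmu.
Tagore: *vigalma > vigarma > viharma  (by unconditioned shift, intervocalic lenition)
Only *vigalma yields all of Orgoric vigulmu, Tagore viharma.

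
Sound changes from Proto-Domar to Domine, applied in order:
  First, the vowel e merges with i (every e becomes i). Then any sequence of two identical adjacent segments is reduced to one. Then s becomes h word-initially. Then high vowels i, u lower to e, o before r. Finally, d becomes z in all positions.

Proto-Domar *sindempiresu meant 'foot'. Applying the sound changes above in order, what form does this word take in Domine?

Domine: start from *sindempiresu.
  rule 1 (vowel merger): sindempiresu → sindimpirisu
  rule 2: no change — sindimpirisu
  rule 3 (debuccalisation): sindimpirisu → hindimpirisu
  rule 4 (pre-rhotic lowering): hindimpirisu → hindimperisu
  rule 5 (unconditioned shift): hindimperisu → hinzimperisu
  ⇒ Domine hinzimperisu

hinzimperisu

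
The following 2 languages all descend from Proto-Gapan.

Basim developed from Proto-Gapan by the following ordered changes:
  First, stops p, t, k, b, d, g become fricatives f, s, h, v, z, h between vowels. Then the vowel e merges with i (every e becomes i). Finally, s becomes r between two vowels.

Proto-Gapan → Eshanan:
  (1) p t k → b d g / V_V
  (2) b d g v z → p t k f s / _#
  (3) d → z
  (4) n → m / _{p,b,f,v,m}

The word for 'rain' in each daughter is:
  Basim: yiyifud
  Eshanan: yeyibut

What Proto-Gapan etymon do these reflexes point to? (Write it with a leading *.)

*yeyipud

Position 5: Basim has f, Eshanan has b. Taking the neighbouring segments as reconstructed: Basim f could go back to *p or *f; Eshanan b could go back to *p or *b — the one source consistent with every daughter is *p.
Position 7: Basim has d, Eshanan has t. Basim preserves d here (none of its changes turn any other segment into d), so the proto-segment is *d.
Position 2: Basim has i, Eshanan has e. Eshanan preserves e here (none of its changes turn any other segment into e), so the proto-segment is *e.
The remaining positions agree across the daughters. Check the candidate against every language:
Basim: *yeyipud
  yeyipud → yeyifud   [intervocalic lenition]
  yeyifud → yiyifud   [vowel merger]
  yiyifud (rule 3 does not apply)
  giving Basim yiyifud.
Eshanan: *yeyipud > yeyibud > yeyibut  (by intervocalic voicing, final devoicing)
No other proto-form is consistent with every reflex, so the reconstruction is *yeyipud.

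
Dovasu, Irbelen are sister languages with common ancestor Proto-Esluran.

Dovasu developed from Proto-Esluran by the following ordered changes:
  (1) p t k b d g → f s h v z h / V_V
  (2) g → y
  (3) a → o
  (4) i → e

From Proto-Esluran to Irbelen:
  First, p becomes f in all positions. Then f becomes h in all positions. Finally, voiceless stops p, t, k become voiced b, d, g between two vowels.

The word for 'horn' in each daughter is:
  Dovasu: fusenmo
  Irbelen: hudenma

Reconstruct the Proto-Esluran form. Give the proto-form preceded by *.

Position 1: Dovasu has f, Irbelen has h. Taking the neighbouring segments as reconstructed: Dovasu f can only go back to *f; Irbelen h could go back to *p or *f or *h — the one source consistent with every daughter is *f.
Position 3: Dovasu has s, Irbelen has d. Taking the neighbouring segments as reconstructed: Dovasu s could go back to *t or *s; Irbelen d could go back to *t or *d — the one source consistent with every daughter is *t.
Position 7: Dovasu has o, Irbelen has a. Irbelen preserves a here (none of its changes turn any other segment into a), so the proto-segment is *a.
Verify the candidate proto-form against each daughter:
Dovasu: *futenma
  futenma → fusenma   [intervocalic lenition]
  fusenma (rule 2 does not apply)
  fusenma → fusenmo   [vowel merger]
  fusenmo (rule 4 does not apply)
  giving Dovasu fusenmo.
Irbelen: start from *futenma.
  rule 1: no change — futenma
  rule 2 (unconditioned shift): futenma → hutenma
  rule 3 (intervocalic voicing): hutenma → hudenma
  ⇒ Irbelen hudenma
Only *futenma yields all of Dovasu fusenmo, Irbelen hudenma.

*futenma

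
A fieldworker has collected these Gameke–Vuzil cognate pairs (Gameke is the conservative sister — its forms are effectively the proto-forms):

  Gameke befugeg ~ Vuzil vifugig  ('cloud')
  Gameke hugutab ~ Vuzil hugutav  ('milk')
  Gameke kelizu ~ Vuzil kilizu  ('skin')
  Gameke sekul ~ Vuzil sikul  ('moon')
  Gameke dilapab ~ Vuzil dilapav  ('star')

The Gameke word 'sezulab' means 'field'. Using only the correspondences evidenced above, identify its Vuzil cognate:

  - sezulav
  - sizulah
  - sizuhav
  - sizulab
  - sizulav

sizulav

befugeg ~ vifugig, kelizu ~ kilizu — Gameke e corresponds to Vuzil i after a consonant, before a consonant other than r, m, n, p, b, f, v.
hugutab ~ hugutav, dilapab ~ dilapav — Gameke b corresponds to Vuzil v word-finally.
Applying these to Gameke 'sezulab':
  sezulab → sizulab   (e→i after a consonant, before a consonant other than r, m, n, p, b, f, v)
  sizulab → sizulav   (b→v word-finally)
So the Vuzil cognate is 'sizulav'.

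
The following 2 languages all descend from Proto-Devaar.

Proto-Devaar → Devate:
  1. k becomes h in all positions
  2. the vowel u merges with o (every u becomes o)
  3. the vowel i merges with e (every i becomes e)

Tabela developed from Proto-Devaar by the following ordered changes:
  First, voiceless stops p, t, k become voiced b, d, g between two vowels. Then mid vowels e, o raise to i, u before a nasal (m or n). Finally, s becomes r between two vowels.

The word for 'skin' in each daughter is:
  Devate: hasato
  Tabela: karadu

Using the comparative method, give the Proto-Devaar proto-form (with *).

*kasatu

Position 6: Devate has o, Tabela has u. Taking the neighbouring segments as reconstructed: Devate o could go back to *o or *u; Tabela u can only go back to *u — the one source consistent with every daughter is *u.
Position 1: Devate has h, Tabela has k. Tabela preserves k here (none of its changes turn any other segment into k), so the proto-segment is *k.
Position 5: Devate has t, Tabela has d. Devate preserves t here (none of its changes turn any other segment into t), so the proto-segment is *t.
This points to *kasatu. Verify forward in each daughter:
Devate: *kasatu > hasatu > hasato  (by unconditioned shift, vowel merger)
Tabela: *kasatu
  kasatu → kasadu   [intervocalic voicing]
  kasadu (rule 2 does not apply)
  kasadu → karadu   [rhotacism]
  giving Tabela karadu.
No other proto-form is consistent with every reflex, so the reconstruction is *kasatu.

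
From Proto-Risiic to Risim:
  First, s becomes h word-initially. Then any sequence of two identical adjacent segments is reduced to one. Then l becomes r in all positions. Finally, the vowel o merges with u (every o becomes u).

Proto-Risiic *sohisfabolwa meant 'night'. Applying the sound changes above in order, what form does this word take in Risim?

Risim: *sohisfabolwa
  sohisfabolwa → hohisfabolwa   [debuccalisation]
  hohisfabolwa (rule 2 does not apply)
  hohisfabolwa → hohisfaborwa   [unconditioned shift]
  hohisfaborwa → huhisfaburwa   [vowel merger]
  giving Risim huhisfaburwa.

huhisfaburwa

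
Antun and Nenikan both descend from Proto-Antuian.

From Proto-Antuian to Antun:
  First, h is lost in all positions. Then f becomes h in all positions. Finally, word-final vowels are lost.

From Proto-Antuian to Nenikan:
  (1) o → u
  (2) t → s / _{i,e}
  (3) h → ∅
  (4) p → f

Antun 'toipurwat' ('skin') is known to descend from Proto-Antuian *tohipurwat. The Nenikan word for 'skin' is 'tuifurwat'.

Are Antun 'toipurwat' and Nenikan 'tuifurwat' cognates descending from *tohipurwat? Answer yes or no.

yes

Derive the expected Nenikan reflex of *tohipurwat:
Nenikan: start from *tohipurwat.
  rule 1 (vowel merger): tohipurwat → tuhipurwat
  rule 2: no change — tuhipurwat
  rule 3 (h-loss): tuhipurwat → tuipurwat
  rule 4 (unconditioned shift): tuipurwat → tuifurwat
  ⇒ Nenikan tuifurwat
Nenikan 'tuifurwat' matches the regular reflex exactly, so the pair is cognate.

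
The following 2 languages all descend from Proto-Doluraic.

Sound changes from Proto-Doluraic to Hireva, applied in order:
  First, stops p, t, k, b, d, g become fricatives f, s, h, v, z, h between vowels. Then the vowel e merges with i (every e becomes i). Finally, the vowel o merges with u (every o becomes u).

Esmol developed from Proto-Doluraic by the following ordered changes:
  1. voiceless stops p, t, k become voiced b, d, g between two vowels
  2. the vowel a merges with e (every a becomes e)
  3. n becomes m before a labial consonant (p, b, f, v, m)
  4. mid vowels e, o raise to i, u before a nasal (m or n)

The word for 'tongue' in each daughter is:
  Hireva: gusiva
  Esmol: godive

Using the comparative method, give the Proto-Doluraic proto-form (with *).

Position 6: Hireva has a, Esmol has e. Hireva preserves a here (none of its changes turn any other segment into a), so the proto-segment is *a.
Position 3: Hireva has s, Esmol has d. Taking the neighbouring segments as reconstructed: Hireva s could go back to *t or *s; Esmol d could go back to *t or *d — the one source consistent with every daughter is *t.
Position 2: Hireva has u, Esmol has o. Esmol preserves o here (none of its changes turn any other segment into o), so the proto-segment is *o.
The remaining positions agree across the daughters. Check the candidate against every language:
Hireva: *gotiva > gosiva > gusiva  (by intervocalic lenition, vowel merger)
Esmol: start from *gotiva.
  rule 1 (intervocalic voicing): gotiva → godiva
  rule 2 (vowel merger): godiva → godive
  rule 3: no change — godive
  rule 4: no change — godive
  ⇒ Esmol godive
*gotiva is the unique common source.

*gotiva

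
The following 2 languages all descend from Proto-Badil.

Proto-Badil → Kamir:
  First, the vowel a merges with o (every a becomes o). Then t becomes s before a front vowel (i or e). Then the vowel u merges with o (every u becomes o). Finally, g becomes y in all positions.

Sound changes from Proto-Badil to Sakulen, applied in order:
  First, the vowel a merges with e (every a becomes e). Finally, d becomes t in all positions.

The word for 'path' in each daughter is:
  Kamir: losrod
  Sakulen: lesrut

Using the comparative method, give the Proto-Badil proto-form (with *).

*lasrud

Position 6: Kamir has d, Sakulen has t. Kamir preserves d here (none of its changes turn any other segment into d), so the proto-segment is *d.
Position 5: Kamir has o, Sakulen has u. Sakulen preserves u here (none of its changes turn any other segment into u), so the proto-segment is *u.
This points to *lasrud. Verify forward in each daughter:
Kamir: *lasrud
  lasrud → losrud   [vowel merger]
  losrud (rule 2 does not apply)
  losrud → losrod   [vowel merger]
  losrod (rule 4 does not apply)
  giving Kamir losrod.
Sakulen: start from *lasrud.
  rule 1 (vowel merger): lasrud → lesrud
  rule 2 (unconditioned shift): lesrud → lesrut
  ⇒ Sakulen lesrut
No other proto-form is consistent with every reflex, so the reconstruction is *lasrud.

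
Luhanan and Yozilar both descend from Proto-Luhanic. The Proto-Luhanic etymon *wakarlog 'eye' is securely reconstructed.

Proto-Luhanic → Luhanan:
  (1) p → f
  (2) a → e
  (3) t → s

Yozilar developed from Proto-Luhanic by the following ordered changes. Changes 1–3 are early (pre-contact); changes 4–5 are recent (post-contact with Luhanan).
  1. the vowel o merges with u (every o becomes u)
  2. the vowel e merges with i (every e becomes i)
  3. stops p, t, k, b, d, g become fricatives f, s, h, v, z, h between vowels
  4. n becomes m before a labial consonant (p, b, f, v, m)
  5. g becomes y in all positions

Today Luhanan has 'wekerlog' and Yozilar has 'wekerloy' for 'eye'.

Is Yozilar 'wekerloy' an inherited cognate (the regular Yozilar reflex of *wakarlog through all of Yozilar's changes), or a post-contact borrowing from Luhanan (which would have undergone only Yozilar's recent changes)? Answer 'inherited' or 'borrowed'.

If inherited, *wakarlog would pass through all of Yozilar's changes:
Yozilar: start from *wakarlog.
  rule 1 (vowel merger): wakarlog → wakarlug
  rule 2: no change — wakarlug
  rule 3 (intervocalic lenition): wakarlug → waharlug
  rule 4: no change — waharlug
  rule 5 (unconditioned shift): waharlug → waharluy
  ⇒ Yozilar waharluy
If borrowed from Luhanan 'wekerlog' after the early changes, it would undergo only the recent ones:
  rule 4 (nasal place assimilation): no change (wekerlog)
  rule 5 (unconditioned shift): wekerlog → wekerloy
  ⇒ as a loan: wekerloy
Yozilar 'wekerloy' matches the loan outcome 'wekerloy', not the inherited 'waharluy' — it skipped the early Yozilar changes, so it was borrowed from Luhanan.

borrowed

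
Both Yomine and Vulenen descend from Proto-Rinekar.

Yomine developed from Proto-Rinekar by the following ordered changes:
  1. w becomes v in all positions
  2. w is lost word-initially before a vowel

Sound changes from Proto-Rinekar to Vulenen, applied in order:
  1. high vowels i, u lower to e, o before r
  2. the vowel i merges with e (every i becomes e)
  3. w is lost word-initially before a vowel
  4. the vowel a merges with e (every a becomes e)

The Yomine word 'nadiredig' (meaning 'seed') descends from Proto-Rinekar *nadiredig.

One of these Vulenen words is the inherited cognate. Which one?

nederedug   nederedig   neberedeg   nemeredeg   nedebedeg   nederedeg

Vulenen: *nadiredig
  nadiredig → naderedig   [pre-rhotic lowering]
  naderedig → naderedeg   [vowel merger]
  naderedeg (rule 3 does not apply)
  naderedeg → nederedeg   [vowel merger]
  giving Vulenen nederedeg.
The other candidates each miss or misapply at least one Vulenen change.

nederedeg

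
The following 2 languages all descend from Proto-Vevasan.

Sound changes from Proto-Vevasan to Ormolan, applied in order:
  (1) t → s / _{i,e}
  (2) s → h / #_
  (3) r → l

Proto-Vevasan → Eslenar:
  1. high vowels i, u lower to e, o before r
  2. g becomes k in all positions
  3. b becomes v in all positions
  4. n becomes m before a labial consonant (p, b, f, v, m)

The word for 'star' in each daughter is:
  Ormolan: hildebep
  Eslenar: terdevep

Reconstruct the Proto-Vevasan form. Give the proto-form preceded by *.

Position 3: Ormolan has l, Eslenar has r. Eslenar preserves r here (none of its changes turn any other segment into r), so the proto-segment is *r.
Position 1: Ormolan has h, Eslenar has t. Eslenar preserves t here (none of its changes turn any other segment into t), so the proto-segment is *t.
This points to *tirdebep. Verify forward in each daughter:
Ormolan: *tirdebep > sirdebep > hirdebep > hildebep  (by palatalisation, debuccalisation, unconditioned shift)
Eslenar: start from *tirdebep.
  rule 1 (pre-rhotic lowering): tirdebep → terdebep
  rule 2: no change — terdebep
  rule 3 (unconditioned shift): terdebep → terdevep
  rule 4: no change — terdevep
  ⇒ Eslenar terdevep
No other proto-form is consistent with every reflex, so the reconstruction is *tirdebep.

*tirdebep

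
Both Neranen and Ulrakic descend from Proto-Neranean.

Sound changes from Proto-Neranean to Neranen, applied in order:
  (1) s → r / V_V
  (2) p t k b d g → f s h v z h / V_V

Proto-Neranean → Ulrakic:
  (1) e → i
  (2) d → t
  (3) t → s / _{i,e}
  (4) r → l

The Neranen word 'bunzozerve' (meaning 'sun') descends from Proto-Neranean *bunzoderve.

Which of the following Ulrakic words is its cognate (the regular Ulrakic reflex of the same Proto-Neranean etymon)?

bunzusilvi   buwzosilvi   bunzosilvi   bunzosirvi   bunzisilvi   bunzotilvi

bunzosilvi

Ulrakic: *bunzoderve > bunzodirvi > bunzotirvi > bunzosirvi > bunzosilvi  (by vowel merger, unconditioned shift, palatalisation, unconditioned shift)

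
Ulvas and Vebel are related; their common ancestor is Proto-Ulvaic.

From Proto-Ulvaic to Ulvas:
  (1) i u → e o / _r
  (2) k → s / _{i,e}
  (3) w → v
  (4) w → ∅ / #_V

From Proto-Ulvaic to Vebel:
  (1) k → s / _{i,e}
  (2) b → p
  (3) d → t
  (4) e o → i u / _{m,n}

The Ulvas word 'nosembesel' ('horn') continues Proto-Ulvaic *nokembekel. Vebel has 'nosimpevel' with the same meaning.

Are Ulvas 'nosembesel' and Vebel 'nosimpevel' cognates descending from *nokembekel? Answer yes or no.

no

Derive the expected Vebel reflex of *nokembekel:
Vebel: *nokembekel > nosembesel > nosempesel > nosimpesel  (by palatalisation, unconditioned shift, pre-nasal raising)
The regular Vebel reflex would be 'nosimpesel', but the attested form is 'nosimpevel'. The correspondence is irregular, so they are not cognates (the Vebel form has a different source).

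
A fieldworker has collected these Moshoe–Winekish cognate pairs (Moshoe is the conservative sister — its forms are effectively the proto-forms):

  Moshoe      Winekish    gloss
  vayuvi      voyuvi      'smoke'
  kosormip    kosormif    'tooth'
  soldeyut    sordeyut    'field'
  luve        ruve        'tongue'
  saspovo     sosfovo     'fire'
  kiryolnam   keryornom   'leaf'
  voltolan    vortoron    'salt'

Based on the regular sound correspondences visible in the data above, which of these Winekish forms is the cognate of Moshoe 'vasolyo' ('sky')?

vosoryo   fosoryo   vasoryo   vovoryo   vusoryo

vosoryo

vayuvi ~ voyuvi, saspovo ~ sosfovo — Moshoe a corresponds to Winekish o after a consonant, before a consonant other than r, m, n, p, b, f, v.
soldeyut ~ sordeyut, voltolan ~ vortoron — Moshoe l corresponds to Winekish r after a vowel, before a consonant other than r, m, n, p, b, f, v.
Applying these to Moshoe 'vasolyo':
  vasolyo → vosolyo   (a→o after a consonant, before a consonant other than r, m, n, p, b, f, v)
  vosolyo → vosoryo   (l→r after a vowel, before a consonant other than r, m, n, p, b, f, v)
So the Winekish cognate is 'vosoryo'.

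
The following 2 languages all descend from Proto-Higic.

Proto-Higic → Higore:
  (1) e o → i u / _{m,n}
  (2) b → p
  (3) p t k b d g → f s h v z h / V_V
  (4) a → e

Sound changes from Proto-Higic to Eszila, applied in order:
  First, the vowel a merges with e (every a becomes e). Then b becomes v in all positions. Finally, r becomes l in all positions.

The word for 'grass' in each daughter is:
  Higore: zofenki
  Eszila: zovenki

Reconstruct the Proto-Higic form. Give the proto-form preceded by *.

Position 4: Higore has e, Eszila has e. Taking the neighbouring segments as reconstructed: Higore e can only go back to *a; Eszila e could go back to *a or *e — the one source consistent with every daughter is *a.
Position 3: Higore has f, Eszila has v. Taking the neighbouring segments as reconstructed: Higore f could go back to *p or *b or *f; Eszila v could go back to *b or *v — the one source consistent with every daughter is *b.
Verify the candidate proto-form against each daughter:
Higore: start from *zobanki.
  rule 1: no change — zobanki
  rule 2 (unconditioned shift): zobanki → zopanki
  rule 3 (intervocalic lenition): zopanki → zofanki
  rule 4 (vowel merger): zofanki → zofenki
  ⇒ Higore zofenki
Eszila: *zobanki
  zobanki → zobenki   [vowel merger]
  zobenki → zovenki   [unconditioned shift]
  zovenki (rule 3 does not apply)
  giving Eszila zovenki.
Only *zobanki yields all of Higore zofenki, Eszila zovenki.

*zobanki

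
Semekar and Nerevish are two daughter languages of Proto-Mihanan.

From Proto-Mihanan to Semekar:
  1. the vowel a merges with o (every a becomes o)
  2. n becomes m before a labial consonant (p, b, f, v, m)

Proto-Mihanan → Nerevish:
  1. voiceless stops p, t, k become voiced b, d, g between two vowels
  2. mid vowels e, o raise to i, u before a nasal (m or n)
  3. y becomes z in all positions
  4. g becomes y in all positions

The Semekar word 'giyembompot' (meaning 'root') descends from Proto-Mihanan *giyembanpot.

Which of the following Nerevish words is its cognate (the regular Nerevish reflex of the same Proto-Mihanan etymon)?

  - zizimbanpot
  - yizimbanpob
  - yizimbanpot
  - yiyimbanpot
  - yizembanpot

yizimbanpot

Nerevish: start from *giyembanpot.
  rule 1: no change — giyembanpot
  rule 2 (pre-nasal raising): giyembanpot → giyimbanpot
  rule 3 (unconditioned shift): giyimbanpot → gizimbanpot
  rule 4 (unconditioned shift): gizimbanpot → yizimbanpot
  ⇒ Nerevish yizimbanpot
Among the options, 'yizimbanpot' alone shows every Nerevish change applied in order.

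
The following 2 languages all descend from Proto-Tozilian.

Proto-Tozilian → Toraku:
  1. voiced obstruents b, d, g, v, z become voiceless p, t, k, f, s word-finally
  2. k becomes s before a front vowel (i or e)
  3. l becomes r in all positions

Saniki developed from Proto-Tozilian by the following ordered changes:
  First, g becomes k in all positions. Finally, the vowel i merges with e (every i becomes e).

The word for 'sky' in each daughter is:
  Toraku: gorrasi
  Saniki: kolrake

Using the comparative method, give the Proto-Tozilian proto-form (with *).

*golraki

Position 1: Toraku has g, Saniki has k. Toraku preserves g here (none of its changes turn any other segment into g), so the proto-segment is *g.
Position 3: Toraku has r, Saniki has l. Saniki preserves l here (none of its changes turn any other segment into l), so the proto-segment is *l.
Position 6: Toraku has s, Saniki has k. Taking the neighbouring segments as reconstructed: Toraku s could go back to *k or *s; Saniki k could go back to *k or *g — the one source consistent with every daughter is *k.
Verify the candidate proto-form against each daughter:
Toraku: *golraki > golrasi > gorrasi  (by palatalisation, unconditioned shift)
Saniki: *golraki > kolraki > kolrake  (by unconditioned shift, vowel merger)
Only *golraki yields all of Toraku gorrasi, Saniki kolrake.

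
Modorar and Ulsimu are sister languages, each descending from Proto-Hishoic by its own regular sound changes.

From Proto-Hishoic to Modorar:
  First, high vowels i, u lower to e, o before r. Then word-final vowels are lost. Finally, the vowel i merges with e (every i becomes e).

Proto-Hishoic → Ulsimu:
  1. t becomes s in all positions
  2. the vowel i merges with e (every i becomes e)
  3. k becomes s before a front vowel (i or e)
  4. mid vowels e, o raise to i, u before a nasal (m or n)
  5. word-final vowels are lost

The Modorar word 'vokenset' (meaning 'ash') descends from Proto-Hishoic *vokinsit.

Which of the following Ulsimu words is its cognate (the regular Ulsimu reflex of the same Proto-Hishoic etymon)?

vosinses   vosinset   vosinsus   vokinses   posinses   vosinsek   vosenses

Ulsimu: *vokinsit > vokinsis > vokenses > vosenses > vosinses  (by unconditioned shift, vowel merger, palatalisation, pre-nasal raising)
Only 'vosinses' matches the regular Ulsimu development of *vokinsit.

vosinses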